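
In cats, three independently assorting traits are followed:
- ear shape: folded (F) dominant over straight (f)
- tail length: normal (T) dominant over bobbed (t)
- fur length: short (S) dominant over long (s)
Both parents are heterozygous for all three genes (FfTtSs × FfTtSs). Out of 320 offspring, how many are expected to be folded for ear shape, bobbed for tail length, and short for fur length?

Trihybrid cross: FfTtSs × FfTtSs
Each trait segregates independently with a 3:1 phenotypic ratio, so each gene contributes 3/4 (dominant) or 1/4 (recessive).
Target: folded (ear shape), bobbed (tail length), short (fur length)
Probability = product of independent per-trait probabilities
= 3/4 × 1/4 × 3/4 = 9/64
Expected count = 9/64 × 320 = 45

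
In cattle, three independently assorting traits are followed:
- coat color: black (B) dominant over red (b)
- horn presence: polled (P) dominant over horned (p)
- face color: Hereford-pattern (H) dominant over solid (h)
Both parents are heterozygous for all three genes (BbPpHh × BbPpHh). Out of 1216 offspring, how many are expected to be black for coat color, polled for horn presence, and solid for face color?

Trihybrid cross: BbPpHh × BbPpHh
Each trait segregates independently with a 3:1 phenotypic ratio, so each gene contributes 3/4 (dominant) or 1/4 (recessive).
Target: black (coat color), polled (horn presence), solid (face color)
Probability = product of independent per-trait probabilities
= 3/4 × 3/4 × 1/4 = 9/64
Expected count = 9/64 × 1216 = 171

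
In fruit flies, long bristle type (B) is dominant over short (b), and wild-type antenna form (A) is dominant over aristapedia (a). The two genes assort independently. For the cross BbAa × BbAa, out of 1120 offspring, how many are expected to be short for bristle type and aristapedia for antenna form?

Dihybrid cross BbAa × BbAa — consider each gene separately:
bristle type: Bb × Bb → 1 BB, 2 Bb, 1 bb → 3 B_ : 1 bb (out of 4)
antenna form: Aa × Aa → 1 AA, 2 Aa, 1 aa → 3 A_ : 1 aa (out of 4)
Looking for: short (bb) and aristapedia (aa)
P(short) = 1/4, P(aristapedia) = 1/4
P(both) = 1/4 × 1/4 = 1/16
Expected count = 1/16 × 1120 = 70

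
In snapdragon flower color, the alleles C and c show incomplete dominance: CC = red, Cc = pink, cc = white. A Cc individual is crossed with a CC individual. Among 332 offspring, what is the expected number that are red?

Punnett square for Cc × CC:
Offspring genotypes: 2 CC, 2 Cc
Phenotype counts: 2 red, 2 pink
red: 2 out of 4 → fraction 1/2
Expected count = 1/2 × 332 = 166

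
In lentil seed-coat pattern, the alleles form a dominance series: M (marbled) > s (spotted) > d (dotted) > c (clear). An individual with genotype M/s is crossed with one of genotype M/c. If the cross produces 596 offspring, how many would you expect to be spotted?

Cross: M/s × M/c
Allele dominance: M > s > d > c
Offspring genotypes: 1 M/M, 1 M/c, 1 M/s, 1 s/c
Phenotype counts: 3 marbled, 1 spotted
spotted: 1 out of 4 → fraction 1/4
Expected count = 1/4 × 596 = 149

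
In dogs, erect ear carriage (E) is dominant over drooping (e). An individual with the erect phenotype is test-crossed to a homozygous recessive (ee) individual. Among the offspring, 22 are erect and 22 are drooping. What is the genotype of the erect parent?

Test cross: ? × ee
Offspring: 22 erect, 22 drooping — approximately 1:1.
A 1:1 ratio in a test cross indicates the unknown parent is heterozygous (Ee).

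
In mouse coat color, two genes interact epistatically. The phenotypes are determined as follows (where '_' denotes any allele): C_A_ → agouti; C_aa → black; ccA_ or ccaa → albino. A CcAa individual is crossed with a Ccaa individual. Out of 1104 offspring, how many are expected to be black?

Cross: CcAa × Ccaa — consider each gene separately:
C gene: Cc × Cc → 1 CC, 2 Cc, 1 cc → 3 C_ : 1 cc (out of 4)
A gene: Aa × aa → 2 Aa, 2 aa → 2 A_ : 2 aa (out of 4)
Genotype classes (out of 4 × 4 = 16): C_A_ = 3×2 = 6; C_aa = 3×2 = 6; ccA_ = 1×2 = 2; ccaa = 1×2 = 2
Apply the phenotype rules: C_A_ (6) → agouti; C_aa (6) → black; ccA_ (2) + ccaa (2) → albino
Phenotype counts (out of 16): 6 agouti, 6 black, 4 albino
black: 6 out of 16 → fraction 3/8
Expected count = 3/8 × 1104 = 414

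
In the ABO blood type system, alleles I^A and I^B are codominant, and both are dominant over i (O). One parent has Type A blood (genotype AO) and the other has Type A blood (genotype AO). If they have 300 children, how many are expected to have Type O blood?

Cross: AO × AO
Possible offspring genotypes: 1 AA, 2 AO, 1 OO
Blood type counts: 3 Type A, 1 Type O
Probability of Type O: 1/4
Expected count = 1/4 × 300 = 75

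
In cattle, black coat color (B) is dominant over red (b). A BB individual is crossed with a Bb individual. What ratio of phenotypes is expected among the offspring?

Punnett square for BB × Bb:
Offspring genotypes: 2 BB, 2 Bb
black: 4, red: 0
Ratio: all black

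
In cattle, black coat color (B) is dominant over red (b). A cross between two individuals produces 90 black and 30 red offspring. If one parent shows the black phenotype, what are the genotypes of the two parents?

Observed offspring: 90 black, 30 red
The observed ratio simplifies to 3:1. Red (bb) offspring appear, so each parent must contribute one b allele. The parent stated to show black carries B, so it is Bb. The other parent is then either Bb or bb: Bb × bb would give a 1:1 split, whereas Bb × Bb gives 3:1 — matching the data. So both parents are heterozygous (Bb × Bb).
Parent genotypes: Bb × Bb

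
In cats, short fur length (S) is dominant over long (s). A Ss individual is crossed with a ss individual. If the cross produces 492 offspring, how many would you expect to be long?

Punnett square for Ss × ss:
Offspring genotypes: 2 Ss, 2 ss
short: 2, long: 2
long: 2 out of 4 → fraction 1/2
Expected count = 1/2 × 492 = 246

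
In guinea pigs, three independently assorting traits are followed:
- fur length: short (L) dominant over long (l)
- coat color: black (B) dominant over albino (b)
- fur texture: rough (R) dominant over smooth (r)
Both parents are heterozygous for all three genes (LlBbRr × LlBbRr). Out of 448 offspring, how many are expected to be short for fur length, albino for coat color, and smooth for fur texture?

Trihybrid cross: LlBbRr × LlBbRr
Each trait segregates independently with a 3:1 phenotypic ratio, so each gene contributes 3/4 (dominant) or 1/4 (recessive).
Target: short (fur length), albino (coat color), smooth (fur texture)
Probability = product of independent per-trait probabilities
= 3/4 × 1/4 × 1/4 = 3/64
Expected count = 3/64 × 448 = 21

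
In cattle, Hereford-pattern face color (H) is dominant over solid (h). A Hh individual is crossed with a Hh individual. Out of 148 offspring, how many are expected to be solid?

Punnett square for Hh × Hh:
Offspring genotypes: 1 HH, 2 Hh, 1 hh
Hereford-pattern: 3, solid: 1
solid: 1 out of 4 → fraction 1/4
Expected count = 1/4 × 148 = 37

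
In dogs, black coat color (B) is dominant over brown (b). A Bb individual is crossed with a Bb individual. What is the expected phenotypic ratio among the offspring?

Punnett square for Bb × Bb:
Offspring genotypes: 1 BB, 2 Bb, 1 bb
black: 3, brown: 1
Ratio: 3:1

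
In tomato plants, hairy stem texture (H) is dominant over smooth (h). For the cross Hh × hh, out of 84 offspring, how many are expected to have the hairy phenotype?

Punnett square for Hh × hh:
Offspring genotypes: 2 Hh, 2 hh
Total offspring: 4
Count with target: 2
Probability: 2/4 = 1/2
Expected count = 1/2 × 84 = 42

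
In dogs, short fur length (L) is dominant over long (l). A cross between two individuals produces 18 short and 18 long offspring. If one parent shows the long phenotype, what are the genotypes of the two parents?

Observed offspring: 18 short, 18 long
The observed ratio simplifies to 1:1. One parent shows long, so its genotype must be ll. A 1:1 offspring split requires the other parent to be heterozygous (Ll).
Parent genotypes: ll × Ll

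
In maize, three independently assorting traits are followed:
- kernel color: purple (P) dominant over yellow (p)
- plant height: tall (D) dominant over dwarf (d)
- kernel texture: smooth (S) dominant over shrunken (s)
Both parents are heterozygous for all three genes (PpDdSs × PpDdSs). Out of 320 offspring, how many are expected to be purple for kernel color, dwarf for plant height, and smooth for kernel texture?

Trihybrid cross: PpDdSs × PpDdSs
Each trait segregates independently with a 3:1 phenotypic ratio, so each gene contributes 3/4 (dominant) or 1/4 (recessive).
Target: purple (kernel color), dwarf (plant height), smooth (kernel texture)
Probability = product of independent per-trait probabilities
= 3/4 × 1/4 × 3/4 = 9/64
Expected count = 9/64 × 320 = 45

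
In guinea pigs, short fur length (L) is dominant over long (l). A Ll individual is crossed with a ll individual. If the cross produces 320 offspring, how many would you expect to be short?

Punnett square for Ll × ll:
Offspring genotypes: 2 Ll, 2 ll
short: 2, long: 2
short: 2 out of 4 → fraction 1/2
Expected count = 1/2 × 320 = 160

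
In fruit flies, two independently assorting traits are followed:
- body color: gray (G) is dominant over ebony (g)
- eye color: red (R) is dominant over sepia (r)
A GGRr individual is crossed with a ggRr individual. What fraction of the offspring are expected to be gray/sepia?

Dihybrid cross GGRr × ggRr — consider each gene separately:
body color: GG × gg → 4 Gg → 4 G_ (out of 4)
eye color: Rr × Rr → 1 RR, 2 Rr, 1 rr → 3 R_ : 1 rr (out of 4)
Combine (counts out of 4 × 4 = 16): gray/red (G_R_) = 4×3 = 12; gray/sepia (G_rr) = 4×1 = 4
Phenotype counts (out of 16): 12 gray/red, 4 gray/sepia
gray/sepia: 4 out of 16
Probability: 4/16 = 1/4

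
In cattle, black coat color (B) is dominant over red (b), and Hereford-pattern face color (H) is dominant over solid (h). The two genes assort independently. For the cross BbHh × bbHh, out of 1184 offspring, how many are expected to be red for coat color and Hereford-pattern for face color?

Dihybrid cross BbHh × bbHh — consider each gene separately:
coat color: Bb × bb → 2 Bb, 2 bb → 2 B_ : 2 bb (out of 4)
face color: Hh × Hh → 1 HH, 2 Hh, 1 hh → 3 H_ : 1 hh (out of 4)
Looking for: red (bb) and Hereford-pattern (H_)
P(red) = 2/4, P(Hereford-pattern) = 3/4
P(both) = 2/4 × 3/4 = 6/16 = 3/8
Expected count = 3/8 × 1184 = 444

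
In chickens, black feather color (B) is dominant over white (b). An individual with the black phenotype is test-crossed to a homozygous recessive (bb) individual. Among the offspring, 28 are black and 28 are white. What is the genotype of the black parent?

Test cross: ? × bb
Offspring: 28 black, 28 white — approximately 1:1.
A 1:1 ratio in a test cross indicates the unknown parent is heterozygous (Bb).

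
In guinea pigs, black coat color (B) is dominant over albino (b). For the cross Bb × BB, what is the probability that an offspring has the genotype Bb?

Punnett square for Bb × BB:
Offspring genotypes: 2 BB, 2 Bb
Total offspring: 4
Count with target: 2
Probability: 2/4 = 1/2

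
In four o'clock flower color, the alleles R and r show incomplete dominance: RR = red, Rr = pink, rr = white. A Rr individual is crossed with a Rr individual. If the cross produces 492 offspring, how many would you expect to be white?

Punnett square for Rr × Rr:
Offspring genotypes: 1 RR, 2 Rr, 1 rr
Phenotype counts: 1 red, 2 pink, 1 white
white: 1 out of 4 → fraction 1/4
Expected count = 1/4 × 492 = 123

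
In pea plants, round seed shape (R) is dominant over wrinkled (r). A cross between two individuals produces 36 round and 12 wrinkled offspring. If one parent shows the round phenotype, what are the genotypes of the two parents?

Observed offspring: 36 round, 12 wrinkled
The observed ratio simplifies to 3:1. Wrinkled (rr) offspring appear, so each parent must contribute one r allele. The parent stated to show round carries R, so it is Rr. The other parent is then either Rr or rr: Rr × rr would give a 1:1 split, whereas Rr × Rr gives 3:1 — matching the data. So both parents are heterozygous (Rr × Rr).
Parent genotypes: Rr × Rr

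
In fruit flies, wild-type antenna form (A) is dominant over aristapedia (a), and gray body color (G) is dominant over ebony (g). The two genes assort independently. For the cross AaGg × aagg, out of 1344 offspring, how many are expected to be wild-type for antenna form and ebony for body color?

Dihybrid cross AaGg × aagg — consider each gene separately:
antenna form: Aa × aa → 2 Aa, 2 aa → 2 A_ : 2 aa (out of 4)
body color: Gg × gg → 2 Gg, 2 gg → 2 G_ : 2 gg (out of 4)
Looking for: wild-type (A_) and ebony (gg)
P(wild-type) = 2/4, P(ebony) = 2/4
P(both) = 2/4 × 2/4 = 4/16 = 1/4
Expected count = 1/4 × 1344 = 336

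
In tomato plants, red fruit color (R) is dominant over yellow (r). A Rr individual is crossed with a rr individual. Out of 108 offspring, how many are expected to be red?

Punnett square for Rr × rr:
Offspring genotypes: 2 Rr, 2 rr
red: 2, yellow: 2
red: 2 out of 4 → fraction 1/2
Expected count = 1/2 × 108 = 54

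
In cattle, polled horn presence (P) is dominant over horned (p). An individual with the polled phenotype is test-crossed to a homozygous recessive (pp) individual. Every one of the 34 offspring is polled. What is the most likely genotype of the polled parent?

Test cross: ? × pp
All offspring are polled.
If the unknown parent were heterozygous (Pp), about half of 34 offspring would be horned; none are. The unknown parent is most likely homozygous dominant (PP).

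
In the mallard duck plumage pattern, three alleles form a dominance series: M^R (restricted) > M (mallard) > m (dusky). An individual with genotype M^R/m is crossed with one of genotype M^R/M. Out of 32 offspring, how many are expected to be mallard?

Cross: M^R/m × M^R/M
Allele dominance: M^R > M > m
Offspring genotypes: 1 M^R/M^R, 1 M^R/M, 1 M^R/m, 1 M/m
Phenotype counts: 3 restricted, 1 mallard
mallard: 1 out of 4 → fraction 1/4
Expected count = 1/4 × 32 = 8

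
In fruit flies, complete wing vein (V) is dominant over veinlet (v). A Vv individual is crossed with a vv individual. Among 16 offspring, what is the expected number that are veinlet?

Punnett square for Vv × vv:
Offspring genotypes: 2 Vv, 2 vv
complete: 2, veinlet: 2
veinlet: 2 out of 4 → fraction 1/2
Expected count = 1/2 × 16 = 8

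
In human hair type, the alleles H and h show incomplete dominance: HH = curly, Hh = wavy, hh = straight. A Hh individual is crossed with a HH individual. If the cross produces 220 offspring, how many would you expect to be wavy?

Punnett square for Hh × HH:
Offspring genotypes: 2 HH, 2 Hh
Phenotype counts: 2 curly, 2 wavy
wavy: 2 out of 4 → fraction 1/2
Expected count = 1/2 × 220 = 110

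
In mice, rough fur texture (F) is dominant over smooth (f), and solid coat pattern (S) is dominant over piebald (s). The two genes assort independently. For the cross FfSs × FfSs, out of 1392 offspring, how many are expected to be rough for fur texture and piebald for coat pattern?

Dihybrid cross FfSs × FfSs — consider each gene separately:
fur texture: Ff × Ff → 1 FF, 2 Ff, 1 ff → 3 F_ : 1 ff (out of 4)
coat pattern: Ss × Ss → 1 SS, 2 Ss, 1 ss → 3 S_ : 1 ss (out of 4)
Looking for: rough (F_) and piebald (ss)
P(rough) = 3/4, P(piebald) = 1/4
P(both) = 3/4 × 1/4 = 3/16
Expected count = 3/16 × 1392 = 261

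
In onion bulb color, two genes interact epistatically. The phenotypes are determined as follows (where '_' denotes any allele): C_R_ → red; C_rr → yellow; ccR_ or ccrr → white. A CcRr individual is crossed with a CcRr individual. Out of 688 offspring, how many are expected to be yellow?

Cross: CcRr × CcRr — consider each gene separately:
C gene: Cc × Cc → 1 CC, 2 Cc, 1 cc → 3 C_ : 1 cc (out of 4)
R gene: Rr × Rr → 1 RR, 2 Rr, 1 rr → 3 R_ : 1 rr (out of 4)
Genotype classes (out of 4 × 4 = 16): C_R_ = 3×3 = 9; C_rr = 3×1 = 3; ccR_ = 1×3 = 3; ccrr = 1×1 = 1
Apply the phenotype rules: C_R_ (9) → red; C_rr (3) → yellow; ccR_ (3) + ccrr (1) → white
Phenotype counts (out of 16): 9 red, 3 yellow, 4 white
yellow: 3 out of 16 → fraction 3/16
Expected count = 3/16 × 688 = 129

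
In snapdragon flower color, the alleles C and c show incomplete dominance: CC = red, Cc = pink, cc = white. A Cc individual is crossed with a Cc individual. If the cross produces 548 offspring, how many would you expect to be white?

Punnett square for Cc × Cc:
Offspring genotypes: 1 CC, 2 Cc, 1 cc
Phenotype counts: 1 red, 2 pink, 1 white
white: 1 out of 4 → fraction 1/4
Expected count = 1/4 × 548 = 137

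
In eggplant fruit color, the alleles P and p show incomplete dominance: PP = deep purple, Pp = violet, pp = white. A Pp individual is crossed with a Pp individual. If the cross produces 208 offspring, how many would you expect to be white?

Punnett square for Pp × Pp:
Offspring genotypes: 1 PP, 2 Pp, 1 pp
Phenotype counts: 1 deep purple, 2 violet, 1 white
white: 1 out of 4 → fraction 1/4
Expected count = 1/4 × 208 = 52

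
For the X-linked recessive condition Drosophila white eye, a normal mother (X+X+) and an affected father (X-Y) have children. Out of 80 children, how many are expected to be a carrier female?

Cross: X+X+ × X-Y
Offspring: 2 X+X-, 2 X+Y
Probability of a carrier female: 2/4 = 1/2
Expected count = 1/2 × 80 = 40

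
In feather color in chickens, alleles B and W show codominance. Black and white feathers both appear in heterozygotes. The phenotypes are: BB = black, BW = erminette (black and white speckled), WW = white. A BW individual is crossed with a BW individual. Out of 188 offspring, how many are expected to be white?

Punnett square for BW × BW:
Offspring genotypes: 1 BB, 2 BW, 1 WW
Phenotype counts: 1 black, 2 erminette (black and white speckled), 1 white
white: 1 out of 4 → fraction 1/4
Expected count = 1/4 × 188 = 47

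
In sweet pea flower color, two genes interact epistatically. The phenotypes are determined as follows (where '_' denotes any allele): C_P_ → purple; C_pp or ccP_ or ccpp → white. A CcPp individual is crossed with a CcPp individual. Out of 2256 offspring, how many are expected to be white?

Cross: CcPp × CcPp — consider each gene separately:
C gene: Cc × Cc → 1 CC, 2 Cc, 1 cc → 3 C_ : 1 cc (out of 4)
P gene: Pp × Pp → 1 PP, 2 Pp, 1 pp → 3 P_ : 1 pp (out of 4)
Genotype classes (out of 4 × 4 = 16): C_P_ = 3×3 = 9; C_pp = 3×1 = 3; ccP_ = 1×3 = 3; ccpp = 1×1 = 1
Apply the phenotype rules: C_P_ (9) → purple; C_pp (3) + ccP_ (3) + ccpp (1) → white
Phenotype counts (out of 16): 9 purple, 7 white
white: 7 out of 16 → fraction 7/16
Expected count = 7/16 × 2256 = 987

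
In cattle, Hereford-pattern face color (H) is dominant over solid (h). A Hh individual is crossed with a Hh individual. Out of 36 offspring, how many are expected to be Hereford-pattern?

Punnett square for Hh × Hh:
Offspring genotypes: 1 HH, 2 Hh, 1 hh
Hereford-pattern: 3, solid: 1
Hereford-pattern: 3 out of 4 → fraction 3/4
Expected count = 3/4 × 36 = 27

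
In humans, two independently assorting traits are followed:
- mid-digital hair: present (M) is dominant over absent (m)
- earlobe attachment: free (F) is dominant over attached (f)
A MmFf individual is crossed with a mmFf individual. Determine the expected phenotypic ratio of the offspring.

Dihybrid cross MmFf × mmFf — consider each gene separately:
mid-digital hair: Mm × mm → 2 Mm, 2 mm → 2 M_ : 2 mm (out of 4)
earlobe attachment: Ff × Ff → 1 FF, 2 Ff, 1 ff → 3 F_ : 1 ff (out of 4)
Combine (counts out of 4 × 4 = 16): present/free (M_F_) = 2×3 = 6; present/attached (M_ff) = 2×1 = 2; absent/free (mmF_) = 2×3 = 6; absent/attached (mmff) = 2×1 = 2
Phenotype counts (out of 16): 6 present/free, 2 present/attached, 6 absent/free, 2 absent/attached
Ratio: 3 present/free : 1 present/attached : 3 absent/free : 1 absent/attached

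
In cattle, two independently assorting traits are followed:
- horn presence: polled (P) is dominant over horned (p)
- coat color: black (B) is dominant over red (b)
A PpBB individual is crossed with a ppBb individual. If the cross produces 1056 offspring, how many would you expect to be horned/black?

Dihybrid cross PpBB × ppBb — consider each gene separately:
horn presence: Pp × pp → 2 Pp, 2 pp → 2 P_ : 2 pp (out of 4)
coat color: BB × Bb → 2 BB, 2 Bb → 4 B_ (out of 4)
Combine (counts out of 4 × 4 = 16): polled/black (P_B_) = 2×4 = 8; horned/black (ppB_) = 2×4 = 8
Phenotype counts (out of 16): 8 polled/black, 8 horned/black
horned/black: 8 out of 16 → fraction 1/2
Expected count = 1/2 × 1056 = 528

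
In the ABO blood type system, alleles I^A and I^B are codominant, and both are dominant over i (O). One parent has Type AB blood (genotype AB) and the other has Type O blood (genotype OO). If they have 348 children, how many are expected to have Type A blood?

Cross: AB × OO
Possible offspring genotypes: 2 AO, 2 BO
Blood type counts: 2 Type A, 2 Type B
Probability of Type A: 2/4 = 1/2
Expected count = 1/2 × 348 = 174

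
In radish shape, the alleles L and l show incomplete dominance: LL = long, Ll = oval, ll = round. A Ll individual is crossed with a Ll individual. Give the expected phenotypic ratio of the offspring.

Punnett square for Ll × Ll:
Offspring genotypes: 1 LL, 2 Ll, 1 ll
Phenotype counts: 1 long, 2 oval, 1 round
Ratio: 1 long : 2 oval : 1 round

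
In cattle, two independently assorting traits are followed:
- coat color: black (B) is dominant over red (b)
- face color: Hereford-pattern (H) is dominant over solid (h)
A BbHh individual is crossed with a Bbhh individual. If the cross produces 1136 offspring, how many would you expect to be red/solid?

Dihybrid cross BbHh × Bbhh — consider each gene separately:
coat color: Bb × Bb → 1 BB, 2 Bb, 1 bb → 3 B_ : 1 bb (out of 4)
face color: Hh × hh → 2 Hh, 2 hh → 2 H_ : 2 hh (out of 4)
Combine (counts out of 4 × 4 = 16): black/Hereford-pattern (B_H_) = 3×2 = 6; black/solid (B_hh) = 3×2 = 6; red/Hereford-pattern (bbH_) = 1×2 = 2; red/solid (bbhh) = 1×2 = 2
Phenotype counts (out of 16): 6 black/Hereford-pattern, 6 black/solid, 2 red/Hereford-pattern, 2 red/solid
red/solid: 2 out of 16 → fraction 1/8
Expected count = 1/8 × 1136 = 142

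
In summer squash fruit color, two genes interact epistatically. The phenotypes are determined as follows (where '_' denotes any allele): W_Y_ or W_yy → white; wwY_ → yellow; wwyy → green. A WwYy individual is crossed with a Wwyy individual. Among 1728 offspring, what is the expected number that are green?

Cross: WwYy × Wwyy — consider each gene separately:
W gene: Ww × Ww → 1 WW, 2 Ww, 1 ww → 3 W_ : 1 ww (out of 4)
Y gene: Yy × yy → 2 Yy, 2 yy → 2 Y_ : 2 yy (out of 4)
Genotype classes (out of 4 × 4 = 16): W_Y_ = 3×2 = 6; W_yy = 3×2 = 6; wwY_ = 1×2 = 2; wwyy = 1×2 = 2
Apply the phenotype rules: W_Y_ (6) + W_yy (6) → white; wwY_ (2) → yellow; wwyy (2) → green
Phenotype counts (out of 16): 12 white, 2 yellow, 2 green
green: 2 out of 16 → fraction 1/8
Expected count = 1/8 × 1728 = 216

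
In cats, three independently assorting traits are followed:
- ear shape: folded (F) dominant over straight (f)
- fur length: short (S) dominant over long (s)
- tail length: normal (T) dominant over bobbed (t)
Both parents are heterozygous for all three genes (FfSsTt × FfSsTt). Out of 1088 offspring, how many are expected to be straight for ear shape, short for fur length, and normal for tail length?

Trihybrid cross: FfSsTt × FfSsTt
Each trait segregates independently with a 3:1 phenotypic ratio, so each gene contributes 3/4 (dominant) or 1/4 (recessive).
Target: straight (ear shape), short (fur length), normal (tail length)
Probability = product of independent per-trait probabilities
= 1/4 × 3/4 × 3/4 = 9/64
Expected count = 9/64 × 1088 = 153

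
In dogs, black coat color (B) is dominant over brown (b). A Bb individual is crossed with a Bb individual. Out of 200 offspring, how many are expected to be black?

Punnett square for Bb × Bb:
Offspring genotypes: 1 BB, 2 Bb, 1 bb
black: 3, brown: 1
black: 3 out of 4 → fraction 3/4
Expected count = 3/4 × 200 = 150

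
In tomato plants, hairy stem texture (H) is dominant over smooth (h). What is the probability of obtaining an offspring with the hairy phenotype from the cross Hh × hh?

Punnett square for Hh × hh:
Offspring genotypes: 2 Hh, 2 hh
Total offspring: 4
Count with target: 2
Probability: 2/4 = 1/2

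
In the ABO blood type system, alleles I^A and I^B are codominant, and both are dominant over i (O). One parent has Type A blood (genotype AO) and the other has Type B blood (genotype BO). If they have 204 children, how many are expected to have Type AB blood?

Cross: AO × BO
Possible offspring genotypes: 1 AB, 1 AO, 1 BO, 1 OO
Blood type counts: 1 Type AB, 1 Type A, 1 Type B, 1 Type O
Probability of Type AB: 1/4
Expected count = 1/4 × 204 = 51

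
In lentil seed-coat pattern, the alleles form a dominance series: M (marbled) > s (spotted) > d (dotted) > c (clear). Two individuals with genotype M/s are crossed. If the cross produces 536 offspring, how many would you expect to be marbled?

Cross: M/s × M/s
Allele dominance: M > s > d > c
Offspring genotypes: 1 M/M, 2 M/s, 1 s/s
Phenotype counts: 3 marbled, 1 spotted
marbled: 3 out of 4 → fraction 3/4
Expected count = 3/4 × 536 = 402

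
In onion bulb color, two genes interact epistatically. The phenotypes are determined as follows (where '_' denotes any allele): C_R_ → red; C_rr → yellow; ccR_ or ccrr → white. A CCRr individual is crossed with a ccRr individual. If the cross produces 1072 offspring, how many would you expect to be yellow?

Cross: CCRr × ccRr — consider each gene separately:
C gene: CC × cc → 4 Cc → 4 C_ (out of 4)
R gene: Rr × Rr → 1 RR, 2 Rr, 1 rr → 3 R_ : 1 rr (out of 4)
Genotype classes (out of 4 × 4 = 16): C_R_ = 4×3 = 12; C_rr = 4×1 = 4
Apply the phenotype rules: C_R_ (12) → red; C_rr (4) → yellow
Phenotype counts (out of 16): 12 red, 4 yellow
yellow: 4 out of 16 → fraction 1/4
Expected count = 1/4 × 1072 = 268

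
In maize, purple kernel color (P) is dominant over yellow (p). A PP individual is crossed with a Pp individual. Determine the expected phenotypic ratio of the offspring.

Punnett square for PP × Pp:
Offspring genotypes: 2 PP, 2 Pp
purple: 4, yellow: 0
Ratio: all purple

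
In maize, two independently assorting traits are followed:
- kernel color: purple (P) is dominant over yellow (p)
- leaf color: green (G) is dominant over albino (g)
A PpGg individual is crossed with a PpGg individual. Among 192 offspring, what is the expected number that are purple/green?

Dihybrid cross PpGg × PpGg — consider each gene separately:
kernel color: Pp × Pp → 1 PP, 2 Pp, 1 pp → 3 P_ : 1 pp (out of 4)
leaf color: Gg × Gg → 1 GG, 2 Gg, 1 gg → 3 G_ : 1 gg (out of 4)
Combine (counts out of 4 × 4 = 16): purple/green (P_G_) = 3×3 = 9; purple/albino (P_gg) = 3×1 = 3; yellow/green (ppG_) = 1×3 = 3; yellow/albino (ppgg) = 1×1 = 1
Phenotype counts (out of 16): 9 purple/green, 3 purple/albino, 3 yellow/green, 1 yellow/albino
purple/green: 9 out of 16 → fraction 9/16
Expected count = 9/16 × 192 = 108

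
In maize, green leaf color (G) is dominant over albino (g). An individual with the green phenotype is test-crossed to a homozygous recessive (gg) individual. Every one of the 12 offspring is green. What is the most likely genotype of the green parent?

Test cross: ? × gg
All offspring are green.
If the unknown parent were heterozygous (Gg), about half of 12 offspring would be albino; none are. The unknown parent is most likely homozygous dominant (GG).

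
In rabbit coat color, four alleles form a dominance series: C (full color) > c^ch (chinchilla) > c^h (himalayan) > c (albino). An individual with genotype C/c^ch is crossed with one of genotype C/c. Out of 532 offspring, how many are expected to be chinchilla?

Cross: C/c^ch × C/c
Allele dominance: C > c^ch > c^h > c
Offspring genotypes: 1 C/C, 1 C/c, 1 C/c^ch, 1 c^ch/c
Phenotype counts: 3 full color, 1 chinchilla
chinchilla: 1 out of 4 → fraction 1/4
Expected count = 1/4 × 532 = 133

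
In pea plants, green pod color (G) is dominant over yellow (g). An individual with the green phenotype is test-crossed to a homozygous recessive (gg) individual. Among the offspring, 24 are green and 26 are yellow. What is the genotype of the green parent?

Test cross: ? × gg
Offspring: 24 green, 26 yellow — approximately 1:1.
A 1:1 ratio in a test cross indicates the unknown parent is heterozygous (Gg).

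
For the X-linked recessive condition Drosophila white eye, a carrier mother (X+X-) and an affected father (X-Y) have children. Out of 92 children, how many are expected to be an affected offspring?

Cross: X+X- × X-Y
Offspring: 1 X+X-, 1 X+Y, 1 X-X-, 1 X-Y
Probability of an affected offspring: 2/4 = 1/2
Expected count = 1/2 × 92 = 46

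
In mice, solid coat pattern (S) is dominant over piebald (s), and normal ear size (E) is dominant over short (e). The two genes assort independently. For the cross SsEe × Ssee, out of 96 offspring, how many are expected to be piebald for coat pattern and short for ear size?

Dihybrid cross SsEe × Ssee — consider each gene separately:
coat pattern: Ss × Ss → 1 SS, 2 Ss, 1 ss → 3 S_ : 1 ss (out of 4)
ear size: Ee × ee → 2 Ee, 2 ee → 2 E_ : 2 ee (out of 4)
Looking for: piebald (ss) and short (ee)
P(piebald) = 1/4, P(short) = 2/4
P(both) = 1/4 × 2/4 = 2/16 = 1/8
Expected count = 1/8 × 96 = 12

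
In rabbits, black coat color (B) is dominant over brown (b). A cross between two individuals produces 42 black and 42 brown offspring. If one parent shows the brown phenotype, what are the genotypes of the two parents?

Observed offspring: 42 black, 42 brown
The observed ratio simplifies to 1:1. One parent shows brown, so its genotype must be bb. A 1:1 offspring split requires the other parent to be heterozygous (Bb).
Parent genotypes: bb × Bb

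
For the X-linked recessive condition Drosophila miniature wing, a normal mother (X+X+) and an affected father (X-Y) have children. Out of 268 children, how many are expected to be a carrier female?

Cross: X+X+ × X-Y
Offspring: 2 X+X-, 2 X+Y
Probability of a carrier female: 2/4 = 1/2
Expected count = 1/2 × 268 = 134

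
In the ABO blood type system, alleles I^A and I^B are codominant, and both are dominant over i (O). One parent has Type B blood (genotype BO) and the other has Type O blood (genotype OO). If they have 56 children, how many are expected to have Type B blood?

Cross: BO × OO
Possible offspring genotypes: 2 BO, 2 OO
Blood type counts: 2 Type B, 2 Type O
Probability of Type B: 2/4 = 1/2
Expected count = 1/2 × 56 = 28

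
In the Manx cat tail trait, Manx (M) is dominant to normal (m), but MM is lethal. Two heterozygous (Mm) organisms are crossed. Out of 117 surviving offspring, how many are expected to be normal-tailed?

Cross: Mm × Mm
Punnett square offspring (before lethality): 1 MM, 2 Mm, 1 mm
The MM genotype is lethal (embryos die); surviving offspring: 2 Mm, 1 mm
normal-tailed: 1 out of 3 → fraction 1/3
Expected count = 1/3 × 117 = 39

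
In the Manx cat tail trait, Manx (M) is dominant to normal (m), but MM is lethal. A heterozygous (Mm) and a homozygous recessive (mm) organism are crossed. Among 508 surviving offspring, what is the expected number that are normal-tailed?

Cross: Mm × mm
Punnett square offspring (before lethality): 2 Mm, 2 mm
No MM offspring are produced in this cross.
normal-tailed: 2 out of 4 → fraction 1/2
Expected count = 1/2 × 508 = 254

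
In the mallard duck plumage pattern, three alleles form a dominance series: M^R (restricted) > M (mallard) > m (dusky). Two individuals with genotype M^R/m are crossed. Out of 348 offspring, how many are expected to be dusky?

Cross: M^R/m × M^R/m
Allele dominance: M^R > M > m
Offspring genotypes: 1 M^R/M^R, 2 M^R/m, 1 m/m
Phenotype counts: 3 restricted, 1 dusky
dusky: 1 out of 4 → fraction 1/4
Expected count = 1/4 × 348 = 87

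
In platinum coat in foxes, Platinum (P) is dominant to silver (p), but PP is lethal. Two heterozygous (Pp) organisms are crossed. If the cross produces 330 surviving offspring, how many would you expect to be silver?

Cross: Pp × Pp
Punnett square offspring (before lethality): 1 PP, 2 Pp, 1 pp
The PP genotype is lethal (embryos die); surviving offspring: 2 Pp, 1 pp
silver: 1 out of 3 → fraction 1/3
Expected count = 1/3 × 330 = 110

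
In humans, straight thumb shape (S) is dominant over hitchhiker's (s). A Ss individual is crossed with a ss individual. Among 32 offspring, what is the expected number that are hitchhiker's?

Punnett square for Ss × ss:
Offspring genotypes: 2 Ss, 2 ss
straight: 2, hitchhiker's: 2
hitchhiker's: 2 out of 4 → fraction 1/2
Expected count = 1/2 × 32 = 16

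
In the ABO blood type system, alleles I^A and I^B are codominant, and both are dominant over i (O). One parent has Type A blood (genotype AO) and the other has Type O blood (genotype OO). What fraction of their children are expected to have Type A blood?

Cross: AO × OO
Possible offspring genotypes: 2 AO, 2 OO
Blood type counts: 2 Type A, 2 Type O
Probability of Type A: 2/4 = 1/2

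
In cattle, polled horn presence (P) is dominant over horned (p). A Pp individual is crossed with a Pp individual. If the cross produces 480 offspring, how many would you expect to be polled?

Punnett square for Pp × Pp:
Offspring genotypes: 1 PP, 2 Pp, 1 pp
polled: 3, horned: 1
polled: 3 out of 4 → fraction 3/4
Expected count = 3/4 × 480 = 360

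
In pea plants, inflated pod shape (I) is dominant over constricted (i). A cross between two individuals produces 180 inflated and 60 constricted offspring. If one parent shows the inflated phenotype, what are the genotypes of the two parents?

Observed offspring: 180 inflated, 60 constricted
The observed ratio simplifies to 3:1. Constricted (ii) offspring appear, so each parent must contribute one i allele. The parent stated to show inflated carries I, so it is Ii. The other parent is then either Ii or ii: Ii × ii would give a 1:1 split, whereas Ii × Ii gives 3:1 — matching the data. So both parents are heterozygous (Ii × Ii).
Parent genotypes: Ii × Ii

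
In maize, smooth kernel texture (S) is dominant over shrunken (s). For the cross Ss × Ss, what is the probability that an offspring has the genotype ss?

Punnett square for Ss × Ss:
Offspring genotypes: 1 SS, 2 Ss, 1 ss
Total offspring: 4
Count with target: 1
Probability: 1/4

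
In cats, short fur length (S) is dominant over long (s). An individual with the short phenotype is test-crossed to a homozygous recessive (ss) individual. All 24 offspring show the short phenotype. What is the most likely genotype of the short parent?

Test cross: ? × ss
All offspring are short.
If the unknown parent were heterozygous (Ss), about half of 24 offspring would be long; none are. The unknown parent is most likely homozygous dominant (SS).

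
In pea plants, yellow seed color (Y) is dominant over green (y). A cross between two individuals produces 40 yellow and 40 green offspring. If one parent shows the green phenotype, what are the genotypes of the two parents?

Observed offspring: 40 yellow, 40 green
The observed ratio simplifies to 1:1. One parent shows green, so its genotype must be yy. A 1:1 offspring split requires the other parent to be heterozygous (Yy).
Parent genotypes: yy × Yy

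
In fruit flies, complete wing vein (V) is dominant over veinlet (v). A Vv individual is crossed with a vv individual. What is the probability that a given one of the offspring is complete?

Punnett square for Vv × vv:
Offspring genotypes: 2 Vv, 2 vv
complete: 2, veinlet: 2
complete: 2 out of 4
Probability: 2/4 = 1/2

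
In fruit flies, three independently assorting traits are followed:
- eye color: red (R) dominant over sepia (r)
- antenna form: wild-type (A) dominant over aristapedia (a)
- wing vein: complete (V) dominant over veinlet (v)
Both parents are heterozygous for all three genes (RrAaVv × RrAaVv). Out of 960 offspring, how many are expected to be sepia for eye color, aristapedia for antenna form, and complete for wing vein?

Trihybrid cross: RrAaVv × RrAaVv
Each trait segregates independently with a 3:1 phenotypic ratio, so each gene contributes 3/4 (dominant) or 1/4 (recessive).
Target: sepia (eye color), aristapedia (antenna form), complete (wing vein)
Probability = product of independent per-trait probabilities
= 1/4 × 1/4 × 3/4 = 3/64
Expected count = 3/64 × 960 = 45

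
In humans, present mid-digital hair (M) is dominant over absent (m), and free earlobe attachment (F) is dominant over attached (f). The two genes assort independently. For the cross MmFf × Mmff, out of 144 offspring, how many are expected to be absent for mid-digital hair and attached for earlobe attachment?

Dihybrid cross MmFf × Mmff — consider each gene separately:
mid-digital hair: Mm × Mm → 1 MM, 2 Mm, 1 mm → 3 M_ : 1 mm (out of 4)
earlobe attachment: Ff × ff → 2 Ff, 2 ff → 2 F_ : 2 ff (out of 4)
Looking for: absent (mm) and attached (ff)
P(absent) = 1/4, P(attached) = 2/4
P(both) = 1/4 × 2/4 = 2/16 = 1/8
Expected count = 1/8 × 144 = 18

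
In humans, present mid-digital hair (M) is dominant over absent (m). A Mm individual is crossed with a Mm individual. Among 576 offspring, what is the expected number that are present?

Punnett square for Mm × Mm:
Offspring genotypes: 1 MM, 2 Mm, 1 mm
present: 3, absent: 1
present: 3 out of 4 → fraction 3/4
Expected count = 3/4 × 576 = 432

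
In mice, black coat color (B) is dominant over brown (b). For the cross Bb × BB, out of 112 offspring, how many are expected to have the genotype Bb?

Punnett square for Bb × BB:
Offspring genotypes: 2 BB, 2 Bb
Total offspring: 4
Count with target: 2
Probability: 2/4 = 1/2
Expected count = 1/2 × 112 = 56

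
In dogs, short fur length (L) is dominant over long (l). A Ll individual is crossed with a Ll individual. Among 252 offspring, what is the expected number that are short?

Punnett square for Ll × Ll:
Offspring genotypes: 1 LL, 2 Ll, 1 ll
short: 3, long: 1
short: 3 out of 4 → fraction 3/4
Expected count = 3/4 × 252 = 189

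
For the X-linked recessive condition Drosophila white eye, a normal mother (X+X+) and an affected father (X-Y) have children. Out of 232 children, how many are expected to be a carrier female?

Cross: X+X+ × X-Y
Offspring: 2 X+X-, 2 X+Y
Probability of a carrier female: 2/4 = 1/2
Expected count = 1/2 × 232 = 116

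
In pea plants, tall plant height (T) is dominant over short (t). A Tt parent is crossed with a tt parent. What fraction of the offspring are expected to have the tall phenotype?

Punnett square for Tt × tt:
Offspring genotypes: 2 Tt, 2 tt
Total offspring: 4
Count with target: 2
Probability: 2/4 = 1/2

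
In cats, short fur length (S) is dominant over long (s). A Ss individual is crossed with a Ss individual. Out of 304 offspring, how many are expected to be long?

Punnett square for Ss × Ss:
Offspring genotypes: 1 SS, 2 Ss, 1 ss
short: 3, long: 1
long: 1 out of 4 → fraction 1/4
Expected count = 1/4 × 304 = 76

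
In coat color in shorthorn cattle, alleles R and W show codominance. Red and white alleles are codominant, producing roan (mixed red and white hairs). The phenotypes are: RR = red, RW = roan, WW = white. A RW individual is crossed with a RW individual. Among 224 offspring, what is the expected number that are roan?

Punnett square for RW × RW:
Offspring genotypes: 1 RR, 2 RW, 1 WW
Phenotype counts: 1 red, 2 roan, 1 white
roan: 2 out of 4 → fraction 1/2
Expected count = 1/2 × 224 = 112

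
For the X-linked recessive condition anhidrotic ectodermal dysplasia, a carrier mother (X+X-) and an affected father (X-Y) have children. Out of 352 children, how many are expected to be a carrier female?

Cross: X+X- × X-Y
Offspring: 1 X+X-, 1 X+Y, 1 X-X-, 1 X-Y
Probability of a carrier female: 1/4
Expected count = 1/4 × 352 = 88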